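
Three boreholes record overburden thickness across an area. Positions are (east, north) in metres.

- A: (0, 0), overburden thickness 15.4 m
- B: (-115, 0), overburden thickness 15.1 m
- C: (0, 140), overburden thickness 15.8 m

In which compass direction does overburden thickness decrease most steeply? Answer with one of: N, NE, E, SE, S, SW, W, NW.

SW

∂d/∂x = (15.1 − 15.4) / (-115 − 0) = +0.002609
∂d/∂y = (15.8 − 15.4) / (140 − 0) = +0.002857
Steepest decrease is along −∇f = (-0.002609 E, -0.002857 N) → southwest.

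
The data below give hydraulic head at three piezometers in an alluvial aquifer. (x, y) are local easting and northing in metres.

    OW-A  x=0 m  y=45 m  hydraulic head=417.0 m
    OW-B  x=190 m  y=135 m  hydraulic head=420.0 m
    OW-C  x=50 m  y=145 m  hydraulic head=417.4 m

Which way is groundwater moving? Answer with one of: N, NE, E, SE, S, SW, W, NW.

W

Differences from OW-A: to OW-B (Δx, Δy, Δh) = (190, 90, +3.0); to OW-C = (50, 100, +0.4).
Determinant of the coordinate differences = 190·100 − 50·90 = 14500.
∂h/∂x = [(+3.0)·100 − (+0.4)·90] / 14500 = +0.01821
∂h/∂y = [190·(+0.4) − 50·(+3.0)] / 14500 = -0.005103
Flow = −∇h = (-0.01821 east, +0.005103 north), which points west.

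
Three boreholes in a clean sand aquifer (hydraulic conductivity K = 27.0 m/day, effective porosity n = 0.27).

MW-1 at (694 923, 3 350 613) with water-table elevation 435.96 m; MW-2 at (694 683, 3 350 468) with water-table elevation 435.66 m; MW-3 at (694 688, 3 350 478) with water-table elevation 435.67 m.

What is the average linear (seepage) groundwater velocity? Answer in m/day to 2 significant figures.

With h = a·x + b·y + c and MW-1 as origin, the differences give:
  (-240)·a + (-145)·b = -0.30
  (-235)·a + (-135)·b = -0.29
Eliminate b (×(-135) and ×(-145), subtract): -1675·a = -1.550 → a = ∂h/∂x = +0.0009254
Back-substitute: b = ∂h/∂y = +0.0005373.
|∇h| = √(0.0009254² + 0.0005373²) = 0.00107
Seepage velocity v = K·i/n = 27.0 × 0.00107 / 0.27 = 0.107 m/day.

0.11 m/day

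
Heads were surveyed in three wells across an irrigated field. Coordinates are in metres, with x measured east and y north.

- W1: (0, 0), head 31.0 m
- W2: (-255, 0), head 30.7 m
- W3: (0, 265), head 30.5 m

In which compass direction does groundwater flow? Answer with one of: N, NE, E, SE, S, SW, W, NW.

NW

∂h/∂x = (30.7 − 31.0) / (-255 − 0) = +0.001176
∂h/∂y = (30.5 − 31.0) / (265 − 0) = -0.001887
Flow = −∇h = (-0.001176 east, +0.001887 north), which points northwest.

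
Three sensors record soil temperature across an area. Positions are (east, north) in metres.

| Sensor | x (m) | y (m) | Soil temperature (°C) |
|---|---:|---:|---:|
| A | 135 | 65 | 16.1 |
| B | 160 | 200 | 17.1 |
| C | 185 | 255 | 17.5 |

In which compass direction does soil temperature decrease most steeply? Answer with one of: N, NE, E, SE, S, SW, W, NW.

Taking A as reference: B−A = (25, 135, +1.0); C−A = (50, 190, +1.4).
Determinant of the coordinate differences = 25·190 − 50·135 = -2000.
∂T/∂x = [(+1.0)·190 − (+1.4)·135] / -2000 = -0.0005000
∂T/∂y = [25·(+1.4) − 50·(+1.0)] / -2000 = +0.007500
Steepest decrease is along −∇f = (+0.0005000 E, -0.007500 N) → south.

S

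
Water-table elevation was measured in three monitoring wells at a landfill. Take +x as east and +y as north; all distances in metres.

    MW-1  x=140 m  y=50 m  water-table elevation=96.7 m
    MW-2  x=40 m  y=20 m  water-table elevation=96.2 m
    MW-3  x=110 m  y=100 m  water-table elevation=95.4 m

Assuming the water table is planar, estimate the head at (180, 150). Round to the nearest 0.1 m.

95.2 m

Differences from MW-1: to MW-2 (Δx, Δy, Δh) = (-100, -30, -0.5); to MW-3 = (-30, 50, -1.3).
Solve a·Δx + b·Δy = Δh: det = (-100)·50 − (-30)·(-30) = -5900.
∂h/∂x = [(-0.5)·50 − (-1.3)·(-30)] / -5900 = +0.01085
∂h/∂y = [(-100)·(-1.3) − (-30)·(-0.5)] / -5900 = -0.01949
h(180, 150) = 96.7 + (+0.01085)·(40) + (-0.01949)·(100) = 96.7 +0.434 -1.949 = 95.185 m.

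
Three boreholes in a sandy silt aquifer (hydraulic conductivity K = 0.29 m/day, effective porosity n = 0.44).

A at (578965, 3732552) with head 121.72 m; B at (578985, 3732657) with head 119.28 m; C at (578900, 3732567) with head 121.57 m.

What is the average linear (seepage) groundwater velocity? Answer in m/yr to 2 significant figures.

5.5 m/yr

Differences from A: to B (Δx, Δy, Δh) = (20, 105, -2.44); to C = (-65, 15, -0.15).
Solve a·Δx + b·Δy = Δh: det = 20·15 − (-65)·105 = 7125.
∂h/∂x = [(-2.44)·15 − (-0.15)·105] / 7125 = -0.002926
∂h/∂y = [20·(-0.15) − (-65)·(-2.44)] / 7125 = -0.02268
|∇h| = √(-0.002926² + -0.02268²) = 0.02287
Seepage velocity v = K·i/n = 0.29 × 0.02287 / 0.44 = 0.01507 m/day = 5.504 m/yr.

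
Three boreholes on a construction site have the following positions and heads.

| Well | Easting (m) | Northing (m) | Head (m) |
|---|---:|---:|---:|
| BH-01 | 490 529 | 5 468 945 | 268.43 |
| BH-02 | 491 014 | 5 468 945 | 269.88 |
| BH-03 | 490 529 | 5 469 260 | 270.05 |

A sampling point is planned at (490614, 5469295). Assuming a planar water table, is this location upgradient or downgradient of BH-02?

∂h/∂x = (269.88 − 268.43) / (491014 − 490529) = +0.002990
∂h/∂y = (270.05 − 268.43) / (5469260 − 5468945) = +0.005143
Head at (490614, 5469295) = 268.43 + (+0.002990)·(85) + (+0.005143)·(350) = 270.48 m.
That is higher than the 269.88 m at BH-02, so the point is upgradient.

upgradient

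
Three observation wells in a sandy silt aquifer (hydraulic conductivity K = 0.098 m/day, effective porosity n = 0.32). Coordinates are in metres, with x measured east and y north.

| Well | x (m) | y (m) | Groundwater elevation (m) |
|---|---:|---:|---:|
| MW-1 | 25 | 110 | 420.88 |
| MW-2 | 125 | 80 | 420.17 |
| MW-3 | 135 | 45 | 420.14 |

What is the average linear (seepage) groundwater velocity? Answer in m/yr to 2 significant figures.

0.85 m/yr

With h = a·x + b·y + c and MW-1 as origin, the differences give:
  100·a + (-30)·b = -0.71
  110·a + (-65)·b = -0.74
Eliminate b (×(-65) and ×(-30), subtract): -3200·a = 23.950 → a = ∂h/∂x = -0.007484
Back-substitute: b = ∂h/∂y = -0.001281.
|∇h| = √(-0.007484² + -0.001281²) = 0.007593
Seepage velocity v = K·i/n = 0.098 × 0.007593 / 0.32 = 0.002325 m/day = 0.8492 m/yr.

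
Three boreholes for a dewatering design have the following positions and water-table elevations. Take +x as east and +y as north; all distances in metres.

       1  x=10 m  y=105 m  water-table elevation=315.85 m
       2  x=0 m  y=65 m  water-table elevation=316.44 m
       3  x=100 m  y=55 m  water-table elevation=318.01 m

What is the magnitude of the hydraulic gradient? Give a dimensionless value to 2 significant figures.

With h = a·x + b·y + c and 1 as origin, the differences give:
  (-10)·a + (-40)·b = +0.59
  90·a + (-50)·b = +2.16
Eliminate b (×(-50) and ×(-40), subtract): 4100·a = 56.900 → a = ∂h/∂x = +0.01388
Back-substitute: b = ∂h/∂y = -0.01822.
|∇h| = √(0.01388² + -0.01822²) = 0.0229

0.023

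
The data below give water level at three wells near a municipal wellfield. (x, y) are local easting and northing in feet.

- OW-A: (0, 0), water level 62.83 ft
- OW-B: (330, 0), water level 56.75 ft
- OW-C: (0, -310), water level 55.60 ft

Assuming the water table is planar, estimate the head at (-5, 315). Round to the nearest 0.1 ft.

∂h/∂x = (56.75 − 62.83) / (330 − 0) = -0.01842
∂h/∂y = (55.60 − 62.83) / (-310 − 0) = +0.02332
h(-5, 315) = 62.83 + (-0.01842)·(-5) + (+0.02332)·(315) = 62.83 +0.092 +7.347 = 70.269 ft.

70.3 ft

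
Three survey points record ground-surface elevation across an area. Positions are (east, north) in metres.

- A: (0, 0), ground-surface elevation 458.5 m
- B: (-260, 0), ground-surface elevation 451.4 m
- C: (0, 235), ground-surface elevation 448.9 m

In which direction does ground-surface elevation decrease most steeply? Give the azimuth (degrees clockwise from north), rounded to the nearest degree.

∂z/∂x = (451.4 − 458.5) / (-260 − 0) = +0.02731
∂z/∂y = (448.9 − 458.5) / (235 − 0) = -0.04085
Steepest decrease is along −∇f: components (-0.02731 E, +0.04085 N).
Azimuth = atan2(-0.02731, +0.04085) = 326.2° ≈ 326°.

326°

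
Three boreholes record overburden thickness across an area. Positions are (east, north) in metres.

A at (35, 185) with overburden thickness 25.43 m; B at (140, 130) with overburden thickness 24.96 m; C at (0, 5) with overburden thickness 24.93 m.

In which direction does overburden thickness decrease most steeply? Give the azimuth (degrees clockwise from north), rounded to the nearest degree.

140°

Differences from A: to B (Δx, Δy, Δh) = (105, -55, -0.47); to C = (-35, -180, -0.50).
Determinant of the coordinate differences = 105·(-180) − (-35)·(-55) = -20825.
∂d/∂x = [(-0.47)·(-180) − (-0.50)·(-55)] / -20825 = -0.002742
∂d/∂y = [105·(-0.50) − (-35)·(-0.47)] / -20825 = +0.003311
Steepest decrease is along −∇f: components (+0.002742 E, -0.003311 N).
Azimuth = atan2(+0.002742, -0.003311) = 140.4° ≈ 140°.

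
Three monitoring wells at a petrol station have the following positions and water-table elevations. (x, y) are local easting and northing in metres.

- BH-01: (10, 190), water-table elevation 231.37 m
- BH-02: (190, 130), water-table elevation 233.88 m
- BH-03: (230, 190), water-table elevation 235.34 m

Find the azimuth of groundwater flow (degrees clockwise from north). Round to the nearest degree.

Three-point gradient (reference BH-01): Δ to BH-02 = (180, -60, +2.51), Δ to BH-03 = (220, 0, +3.97).
∂h/∂x = +0.01805, ∂h/∂y = +0.01230 (det = 13200).
Flow direction (−∇h) has components (-0.01805 E, -0.01230 N).
Azimuth = atan2(E, N) = atan2(-0.01805, -0.01230) = 235.7° ≈ 236°.

236°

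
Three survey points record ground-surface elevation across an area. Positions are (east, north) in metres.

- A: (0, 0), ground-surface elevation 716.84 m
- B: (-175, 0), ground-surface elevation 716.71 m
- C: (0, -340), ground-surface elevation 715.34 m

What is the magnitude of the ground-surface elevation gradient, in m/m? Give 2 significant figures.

∂z/∂x = (716.71 − 716.84) / (-175 − 0) = +0.0007429
∂z/∂y = (715.34 − 716.84) / (-340 − 0) = +0.004412
|∇f| = √(0.0007429² + 0.004412²) = 0.004474 m/m

0.0045 m/m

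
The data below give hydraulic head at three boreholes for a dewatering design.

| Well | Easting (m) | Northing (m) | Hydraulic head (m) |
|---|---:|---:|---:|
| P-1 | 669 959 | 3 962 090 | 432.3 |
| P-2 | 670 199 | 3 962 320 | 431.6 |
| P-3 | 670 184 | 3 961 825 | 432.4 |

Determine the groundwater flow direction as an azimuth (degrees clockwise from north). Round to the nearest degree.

042°

With h = a·x + b·y + c and P-1 as origin, the differences give:
  240·a + 230·b = -0.7
  225·a + (-265)·b = +0.1
Eliminate b (×(-265) and ×230, subtract): -115350·a = 162.50 → a = ∂h/∂x = -0.001409
Back-substitute: b = ∂h/∂y = -0.001573.
Flow direction (−∇h) has components (+0.001409 E, +0.001573 N).
Azimuth = atan2(E, N) = atan2(+0.001409, +0.001573) = 41.8° ≈ 042°.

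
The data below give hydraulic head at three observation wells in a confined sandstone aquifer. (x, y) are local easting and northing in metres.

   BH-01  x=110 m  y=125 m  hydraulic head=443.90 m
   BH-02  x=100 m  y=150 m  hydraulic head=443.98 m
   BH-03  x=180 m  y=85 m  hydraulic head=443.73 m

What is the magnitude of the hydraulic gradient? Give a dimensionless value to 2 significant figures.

Taking BH-01 as reference: BH-02−BH-01 = (-10, 25, +0.08); BH-03−BH-01 = (70, -40, -0.17).
Solve a·Δx + b·Δy = Δh: det = (-10)·(-40) − 70·25 = -1350.
∂h/∂x = [(+0.08)·(-40) − (-0.17)·25] / -1350 = -0.0007778
∂h/∂y = [(-10)·(-0.17) − 70·(+0.08)] / -1350 = +0.002889
|∇h| = √(-0.0007778² + 0.002889²) = 0.002992

0.0030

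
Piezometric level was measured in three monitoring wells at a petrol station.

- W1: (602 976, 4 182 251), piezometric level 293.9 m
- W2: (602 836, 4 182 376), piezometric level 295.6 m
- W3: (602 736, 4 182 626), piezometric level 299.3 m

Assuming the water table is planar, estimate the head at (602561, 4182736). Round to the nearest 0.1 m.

300.7 m

With h = a·x + b·y + c and W1 as origin, the differences give:
  (-140)·a + 125·b = +1.7
  (-240)·a + 375·b = +5.4
Eliminate b (×375 and ×125, subtract): -22500·a = -37.50 → a = ∂h/∂x = +0.001667
Back-substitute: b = ∂h/∂y = +0.01547.
h(602561, 4182736) = 293.9 + (+0.001667)·(-415) + (+0.01547)·(485) = 293.9 -0.692 +7.501 = 300.710 m.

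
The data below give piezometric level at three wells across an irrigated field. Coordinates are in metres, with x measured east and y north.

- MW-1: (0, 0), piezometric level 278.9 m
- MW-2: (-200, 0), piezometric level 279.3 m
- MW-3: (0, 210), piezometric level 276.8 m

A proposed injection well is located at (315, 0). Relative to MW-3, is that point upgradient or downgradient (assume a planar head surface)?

∂h/∂x = (279.3 − 278.9) / (-200 − 0) = -0.002000
∂h/∂y = (276.8 − 278.9) / (210 − 0) = -0.010000
Head at (315, 0) = 278.9 + (-0.002000)·(315) + (-0.010000)·(0) = 278.27 m.
That is higher than the 276.8 m at MW-3, so the point is upgradient.

upgradient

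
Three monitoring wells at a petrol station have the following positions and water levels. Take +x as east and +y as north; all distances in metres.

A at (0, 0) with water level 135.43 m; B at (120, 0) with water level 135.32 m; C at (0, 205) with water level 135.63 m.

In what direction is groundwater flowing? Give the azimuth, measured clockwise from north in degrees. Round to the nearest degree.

∂h/∂x = (135.32 − 135.43) / (120 − 0) = -0.0009167
∂h/∂y = (135.63 − 135.43) / (205 − 0) = +0.0009756
Flow direction (−∇h) has components (+0.0009167 E, -0.0009756 N).
Azimuth = atan2(E, N) = atan2(+0.0009167, -0.0009756) = 136.8° ≈ 137°.

137°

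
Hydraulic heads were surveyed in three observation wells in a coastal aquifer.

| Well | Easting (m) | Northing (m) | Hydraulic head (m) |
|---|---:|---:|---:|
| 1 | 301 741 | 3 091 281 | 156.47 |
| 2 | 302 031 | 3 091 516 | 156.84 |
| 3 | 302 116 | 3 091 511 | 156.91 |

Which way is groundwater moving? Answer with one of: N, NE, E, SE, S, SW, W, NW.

Differences from 1: to 2 (Δx, Δy, Δh) = (290, 235, +0.37); to 3 = (375, 230, +0.44).
Solve a·Δx + b·Δy = Δh: det = 290·230 − 375·235 = -21425.
∂h/∂x = [(+0.37)·230 − (+0.44)·235] / -21425 = +0.0008541
∂h/∂y = [290·(+0.44) − 375·(+0.37)] / -21425 = +0.0005204
Flow = −∇h = (-0.0008541 east, -0.0005204 north), which points southwest.

SW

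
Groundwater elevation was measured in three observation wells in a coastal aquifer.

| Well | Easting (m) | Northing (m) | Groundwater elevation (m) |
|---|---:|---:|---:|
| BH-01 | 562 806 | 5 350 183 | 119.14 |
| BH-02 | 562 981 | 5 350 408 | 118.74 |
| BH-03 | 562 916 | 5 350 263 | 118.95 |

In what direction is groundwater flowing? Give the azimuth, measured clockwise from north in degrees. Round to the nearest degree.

Taking BH-01 as reference: BH-02−BH-01 = (175, 225, -0.40); BH-03−BH-01 = (110, 80, -0.19).
Solve a·Δx + b·Δy = Δh: det = 175·80 − 110·225 = -10750.
∂h/∂x = [(-0.40)·80 − (-0.19)·225] / -10750 = -0.0010000
∂h/∂y = [175·(-0.19) − 110·(-0.40)] / -10750 = -0.001000
Flow direction (−∇h) has components (+0.0010000 E, +0.001000 N).
Azimuth = atan2(E, N) = atan2(+0.0010000, +0.001000) = 45.0° ≈ 045°.

045°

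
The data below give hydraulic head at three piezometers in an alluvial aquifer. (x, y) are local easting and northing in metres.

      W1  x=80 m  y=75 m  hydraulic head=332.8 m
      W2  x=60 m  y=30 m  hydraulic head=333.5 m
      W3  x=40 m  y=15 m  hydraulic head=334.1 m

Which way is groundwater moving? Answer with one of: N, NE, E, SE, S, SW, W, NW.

Differences from W1: to W2 (Δx, Δy, Δh) = (-20, -45, +0.7); to W3 = (-40, -60, +1.3).
Determinant of the coordinate differences = (-20)·(-60) − (-40)·(-45) = -600.
∂h/∂x = [(+0.7)·(-60) − (+1.3)·(-45)] / -600 = -0.02750
∂h/∂y = [(-20)·(+1.3) − (-40)·(+0.7)] / -600 = -0.003333
Flow = −∇h = (+0.02750 east, +0.003333 north), which points east.

E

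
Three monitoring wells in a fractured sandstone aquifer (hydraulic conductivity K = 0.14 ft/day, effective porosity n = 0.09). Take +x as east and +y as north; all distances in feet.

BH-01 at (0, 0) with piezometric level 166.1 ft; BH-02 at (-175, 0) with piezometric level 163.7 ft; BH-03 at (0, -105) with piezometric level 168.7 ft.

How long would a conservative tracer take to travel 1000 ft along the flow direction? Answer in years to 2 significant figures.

62 years

∂h/∂x = (163.7 − 166.1) / (-175 − 0) = +0.01371
∂h/∂y = (168.7 − 166.1) / (-105 − 0) = -0.02476
|∇h| = √(0.01371² + -0.02476²) = 0.0283
Seepage velocity v = K·i/n = 0.14 × 0.0283 / 0.09 = 0.04402 ft/day.
t = 1000 / 0.04402 = 2.272e+04 days = 62.2 years.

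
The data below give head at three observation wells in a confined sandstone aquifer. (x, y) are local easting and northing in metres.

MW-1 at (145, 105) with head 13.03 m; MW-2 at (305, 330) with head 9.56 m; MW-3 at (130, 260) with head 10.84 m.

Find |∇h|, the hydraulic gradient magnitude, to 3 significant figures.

With h = a·x + b·y + c and MW-1 as origin, the differences give:
  160·a + 225·b = -3.47
  (-15)·a + 155·b = -2.19
Eliminate b (×155 and ×225, subtract): 28175·a = -45.100 → a = ∂h/∂x = -0.001601
Back-substitute: b = ∂h/∂y = -0.01428.
|∇h| = √(-0.001601² + -0.01428²) = 0.01437

0.0144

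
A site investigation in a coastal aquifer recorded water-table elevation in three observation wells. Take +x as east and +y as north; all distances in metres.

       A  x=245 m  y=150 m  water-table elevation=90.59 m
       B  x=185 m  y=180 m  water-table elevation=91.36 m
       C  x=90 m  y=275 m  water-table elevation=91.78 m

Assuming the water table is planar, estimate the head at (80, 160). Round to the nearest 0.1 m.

93.9 m

With h = a·x + b·y + c and A as origin, the differences give:
  (-60)·a + 30·b = +0.77
  (-155)·a + 125·b = +1.19
Eliminate b (×125 and ×30, subtract): -2850·a = 60.550 → a = ∂h/∂x = -0.02125
Back-substitute: b = ∂h/∂y = -0.01682.
h(80, 160) = 90.59 + (-0.02125)·(-165) + (-0.01682)·(10) = 90.59 +3.506 -0.168 = 93.927 m.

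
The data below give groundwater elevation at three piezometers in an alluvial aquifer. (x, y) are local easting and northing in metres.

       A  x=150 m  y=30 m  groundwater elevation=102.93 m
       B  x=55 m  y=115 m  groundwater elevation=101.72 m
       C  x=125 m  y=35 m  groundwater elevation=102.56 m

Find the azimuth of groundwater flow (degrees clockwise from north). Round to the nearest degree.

259°

Three-point gradient (reference A): Δ to B = (-95, 85, -1.21), Δ to C = (-25, 5, -0.37).
∂h/∂x = +0.01539, ∂h/∂y = +0.002970 (det = 1650).
Flow direction (−∇h) has components (-0.01539 E, -0.002970 N).
Azimuth = atan2(E, N) = atan2(-0.01539, -0.002970) = 259.1° ≈ 259°.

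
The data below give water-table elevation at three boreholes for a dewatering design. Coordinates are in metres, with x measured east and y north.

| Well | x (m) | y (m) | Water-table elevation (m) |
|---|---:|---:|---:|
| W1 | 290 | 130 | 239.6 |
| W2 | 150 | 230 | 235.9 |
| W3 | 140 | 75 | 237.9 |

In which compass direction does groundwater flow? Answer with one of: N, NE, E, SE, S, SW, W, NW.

NW

With h = a·x + b·y + c and W1 as origin, the differences give:
  (-140)·a + 100·b = -3.7
  (-150)·a + (-55)·b = -1.7
Eliminate b (×(-55) and ×100, subtract): 22700·a = 373.50 → a = ∂h/∂x = +0.01645
Back-substitute: b = ∂h/∂y = -0.01396.
Flow = −∇h = (-0.01645 east, +0.01396 north), which points northwest.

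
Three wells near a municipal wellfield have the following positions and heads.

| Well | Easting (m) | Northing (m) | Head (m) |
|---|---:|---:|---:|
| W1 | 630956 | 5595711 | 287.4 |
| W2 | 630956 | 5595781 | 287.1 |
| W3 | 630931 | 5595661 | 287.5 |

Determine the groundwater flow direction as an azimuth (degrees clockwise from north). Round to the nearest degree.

Differences from W1: to W2 (Δx, Δy, Δh) = (0, 70, -0.3); to W3 = (-25, -50, +0.1).
Determinant of the coordinate differences = 0·(-50) − (-25)·70 = 1750.
∂h/∂x = [(-0.3)·(-50) − (+0.1)·70] / 1750 = +0.004571
∂h/∂y = [0·(+0.1) − (-25)·(-0.3)] / 1750 = -0.004286
Flow direction (−∇h) has components (-0.004571 E, +0.004286 N).
Azimuth = atan2(E, N) = atan2(-0.004571, +0.004286) = 313.2° ≈ 313°.

313°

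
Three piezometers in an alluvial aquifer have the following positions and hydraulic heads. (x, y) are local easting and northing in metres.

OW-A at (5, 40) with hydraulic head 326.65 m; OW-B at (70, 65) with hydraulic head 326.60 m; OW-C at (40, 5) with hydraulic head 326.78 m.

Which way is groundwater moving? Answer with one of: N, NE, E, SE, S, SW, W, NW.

N

With h = a·x + b·y + c and OW-A as origin, the differences give:
  65·a + 25·b = -0.05
  35·a + (-35)·b = +0.13
Eliminate b (×(-35) and ×25, subtract): -3150·a = -1.500 → a = ∂h/∂x = +0.0004762
Back-substitute: b = ∂h/∂y = -0.003238.
Flow = −∇h = (-0.0004762 east, +0.003238 north), which points north.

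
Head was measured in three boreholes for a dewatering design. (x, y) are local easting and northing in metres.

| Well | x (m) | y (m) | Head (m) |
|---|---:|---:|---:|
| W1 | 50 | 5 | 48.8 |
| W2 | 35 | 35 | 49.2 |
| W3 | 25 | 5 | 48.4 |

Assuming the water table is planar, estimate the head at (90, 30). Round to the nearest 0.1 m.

With h = a·x + b·y + c and W1 as origin, the differences give:
  (-15)·a + 30·b = +0.4
  (-25)·a + 0·b = -0.4
Eliminate b (×0 and ×30, subtract): 750·a = 12.00 → a = ∂h/∂x = +0.01600
Back-substitute: b = ∂h/∂y = +0.02133.
h(90, 30) = 48.8 + (+0.01600)·(40) + (+0.02133)·(25) = 48.8 +0.640 +0.533 = 49.973 m.

50.0 m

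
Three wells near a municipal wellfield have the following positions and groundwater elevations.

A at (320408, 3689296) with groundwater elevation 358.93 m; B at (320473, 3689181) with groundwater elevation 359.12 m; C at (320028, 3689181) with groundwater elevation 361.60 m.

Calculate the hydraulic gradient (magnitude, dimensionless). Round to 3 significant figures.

0.00736

With h = a·x + b·y + c and A as origin, the differences give:
  65·a + (-115)·b = +0.19
  (-380)·a + (-115)·b = +2.67
Eliminate b (×(-115) and ×(-115), subtract): -51175·a = 285.200 → a = ∂h/∂x = -0.005573
Back-substitute: b = ∂h/∂y = -0.004802.
|∇h| = √(-0.005573² + -0.004802²) = 0.007356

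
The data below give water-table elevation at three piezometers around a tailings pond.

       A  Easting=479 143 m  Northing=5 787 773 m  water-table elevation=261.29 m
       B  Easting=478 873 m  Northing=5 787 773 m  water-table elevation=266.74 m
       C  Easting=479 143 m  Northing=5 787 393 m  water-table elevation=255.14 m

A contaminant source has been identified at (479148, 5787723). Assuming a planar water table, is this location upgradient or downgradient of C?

∂h/∂x = (266.74 − 261.29) / (478873 − 479143) = -0.02019
∂h/∂y = (255.14 − 261.29) / (5787393 − 5787773) = +0.01618
Head at (479148, 5787723) = 261.29 + (-0.02019)·(5) + (+0.01618)·(-50) = 260.38 m.
That is higher than the 255.14 m at C, so the point is upgradient.

upgradient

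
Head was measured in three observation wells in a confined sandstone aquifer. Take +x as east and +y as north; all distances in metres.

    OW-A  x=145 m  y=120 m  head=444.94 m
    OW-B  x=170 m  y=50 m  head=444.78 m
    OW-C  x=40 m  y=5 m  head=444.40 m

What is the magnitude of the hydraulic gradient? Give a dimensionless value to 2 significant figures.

0.0035

Three-point gradient (reference OW-A): Δ to OW-B = (25, -70, -0.16), Δ to OW-C = (-105, -115, -0.54).
∂h/∂x = +0.001897, ∂h/∂y = +0.002963 (det = -10225).
|∇h| = √(0.001897² + 0.002963²) = 0.003518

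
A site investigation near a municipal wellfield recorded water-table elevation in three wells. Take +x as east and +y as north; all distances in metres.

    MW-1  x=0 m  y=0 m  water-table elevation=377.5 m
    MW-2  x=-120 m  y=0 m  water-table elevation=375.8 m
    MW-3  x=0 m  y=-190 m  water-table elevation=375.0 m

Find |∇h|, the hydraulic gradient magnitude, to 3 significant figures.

∂h/∂x = (375.8 − 377.5) / (-120 − 0) = +0.01417
∂h/∂y = (375.0 − 377.5) / (-190 − 0) = +0.01316
|∇h| = √(0.01417² + 0.01316²) = 0.01934

0.0193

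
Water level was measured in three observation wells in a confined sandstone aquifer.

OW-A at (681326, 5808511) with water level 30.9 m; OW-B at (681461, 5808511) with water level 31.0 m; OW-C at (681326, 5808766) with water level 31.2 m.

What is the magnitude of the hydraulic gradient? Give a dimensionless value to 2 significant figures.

0.0014

∂h/∂x = (31.0 − 30.9) / (681461 − 681326) = +0.0007407
∂h/∂y = (31.2 − 30.9) / (5808766 − 5808511) = +0.001176
|∇h| = √(0.0007407² + 0.001176²) = 0.00139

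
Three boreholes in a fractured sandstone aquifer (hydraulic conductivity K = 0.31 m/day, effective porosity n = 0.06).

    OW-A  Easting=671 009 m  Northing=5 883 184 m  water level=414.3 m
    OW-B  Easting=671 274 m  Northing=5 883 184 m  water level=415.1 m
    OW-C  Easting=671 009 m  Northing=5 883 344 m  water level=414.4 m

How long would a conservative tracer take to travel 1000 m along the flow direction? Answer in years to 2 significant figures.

170 years

∂h/∂x = (415.1 − 414.3) / (671274 − 671009) = +0.003019
∂h/∂y = (414.4 − 414.3) / (5883344 − 5883184) = +0.0006250
|∇h| = √(0.003019² + 0.0006250²) = 0.003083
Seepage velocity v = K·i/n = 0.31 × 0.003083 / 0.06 = 0.01593 m/day.
t = 1000 / 0.01593 = 6.277e+04 days = 172 years.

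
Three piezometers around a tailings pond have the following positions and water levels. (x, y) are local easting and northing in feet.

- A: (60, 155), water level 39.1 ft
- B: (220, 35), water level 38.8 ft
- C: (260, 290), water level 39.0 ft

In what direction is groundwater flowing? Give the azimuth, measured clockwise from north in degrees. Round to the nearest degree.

130°

With h = a·x + b·y + c and A as origin, the differences give:
  160·a + (-120)·b = -0.3
  200·a + 135·b = -0.1
Eliminate b (×135 and ×(-120), subtract): 45600·a = -52.50 → a = ∂h/∂x = -0.001151
Back-substitute: b = ∂h/∂y = +0.0009649.
Flow direction (−∇h) has components (+0.001151 E, -0.0009649 N).
Azimuth = atan2(E, N) = atan2(+0.001151, -0.0009649) = 130.0° ≈ 130°.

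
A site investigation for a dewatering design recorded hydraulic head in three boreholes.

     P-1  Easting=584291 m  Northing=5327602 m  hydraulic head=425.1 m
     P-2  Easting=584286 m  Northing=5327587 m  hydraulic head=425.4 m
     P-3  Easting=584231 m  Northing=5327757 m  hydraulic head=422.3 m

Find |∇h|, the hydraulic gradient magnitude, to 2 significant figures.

Differences from P-1: to P-2 (Δx, Δy, Δh) = (-5, -15, +0.3); to P-3 = (-60, 155, -2.8).
Determinant of the coordinate differences = (-5)·155 − (-60)·(-15) = -1675.
∂h/∂x = [(+0.3)·155 − (-2.8)·(-15)] / -1675 = -0.002687
∂h/∂y = [(-5)·(-2.8) − (-60)·(+0.3)] / -1675 = -0.01910
|∇h| = √(-0.002687² + -0.01910²) = 0.01929

0.019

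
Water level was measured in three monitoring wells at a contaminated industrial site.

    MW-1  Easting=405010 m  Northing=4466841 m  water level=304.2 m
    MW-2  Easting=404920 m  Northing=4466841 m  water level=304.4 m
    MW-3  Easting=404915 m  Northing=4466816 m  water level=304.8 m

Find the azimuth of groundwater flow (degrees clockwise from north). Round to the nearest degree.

008°

With h = a·x + b·y + c and MW-1 as origin, the differences give:
  (-90)·a + 0·b = +0.2
  (-95)·a + (-25)·b = +0.6
Eliminate b (×(-25) and ×0, subtract): 2250·a = -5.00 → a = ∂h/∂x = -0.002222
Back-substitute: b = ∂h/∂y = -0.01556.
Flow direction (−∇h) has components (+0.002222 E, +0.01556 N).
Azimuth = atan2(E, N) = atan2(+0.002222, +0.01556) = 8.1° ≈ 008°.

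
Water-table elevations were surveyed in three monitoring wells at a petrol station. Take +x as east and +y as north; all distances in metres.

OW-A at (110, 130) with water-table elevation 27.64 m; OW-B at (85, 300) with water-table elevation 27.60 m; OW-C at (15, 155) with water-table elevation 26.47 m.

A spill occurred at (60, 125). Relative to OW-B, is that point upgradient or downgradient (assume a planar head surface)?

With h = a·x + b·y + c and OW-A as origin, the differences give:
  (-25)·a + 170·b = -0.04
  (-95)·a + 25·b = -1.17
Eliminate b (×25 and ×170, subtract): 15525·a = 197.900 → a = ∂h/∂x = +0.01275
Back-substitute: b = ∂h/∂y = +0.001639.
Head at (60, 125) = 27.64 + (+0.01275)·(-50) + (+0.001639)·(-5) = 26.99 m.
That is lower than the 27.60 m at OW-B, so the point is downgradient.

downgradient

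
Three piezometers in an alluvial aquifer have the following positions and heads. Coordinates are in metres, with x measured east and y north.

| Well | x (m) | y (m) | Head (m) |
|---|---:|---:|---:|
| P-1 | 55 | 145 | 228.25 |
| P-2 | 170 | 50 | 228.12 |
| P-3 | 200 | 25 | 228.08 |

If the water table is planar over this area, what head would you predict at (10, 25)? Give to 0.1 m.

With h = a·x + b·y + c and P-1 as origin, the differences give:
  115·a + (-95)·b = -0.13
  145·a + (-120)·b = -0.17
Eliminate b (×(-120) and ×(-95), subtract): -25·a = -0.550 → a = ∂h/∂x = +0.02200
Back-substitute: b = ∂h/∂y = +0.02800.
h(10, 25) = 228.25 + (+0.02200)·(-45) + (+0.02800)·(-120) = 228.25 -0.990 -3.360 = 223.900 m.

223.9 m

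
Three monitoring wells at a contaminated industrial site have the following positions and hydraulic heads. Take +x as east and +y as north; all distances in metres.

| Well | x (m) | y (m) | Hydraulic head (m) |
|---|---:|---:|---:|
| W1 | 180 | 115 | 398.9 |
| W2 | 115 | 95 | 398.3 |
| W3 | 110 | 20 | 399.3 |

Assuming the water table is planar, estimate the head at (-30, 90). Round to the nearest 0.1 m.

Taking W1 as reference: W2−W1 = (-65, -20, -0.6); W3−W1 = (-70, -95, +0.4).
Determinant of the coordinate differences = (-65)·(-95) − (-70)·(-20) = 4775.
∂h/∂x = [(-0.6)·(-95) − (+0.4)·(-20)] / 4775 = +0.01361
∂h/∂y = [(-65)·(+0.4) − (-70)·(-0.6)] / 4775 = -0.01424
h(-30, 90) = 398.9 + (+0.01361)·(-210) + (-0.01424)·(-25) = 398.9 -2.859 +0.356 = 396.397 m.

396.4 m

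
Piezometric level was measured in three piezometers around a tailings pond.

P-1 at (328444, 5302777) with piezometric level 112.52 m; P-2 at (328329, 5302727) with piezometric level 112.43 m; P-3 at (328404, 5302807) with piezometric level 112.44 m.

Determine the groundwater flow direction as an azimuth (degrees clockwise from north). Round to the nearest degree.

310°

Taking P-1 as reference: P-2−P-1 = (-115, -50, -0.09); P-3−P-1 = (-40, 30, -0.08).
Solve a·Δx + b·Δy = Δh: det = (-115)·30 − (-40)·(-50) = -5450.
∂h/∂x = [(-0.09)·30 − (-0.08)·(-50)] / -5450 = +0.001229
∂h/∂y = [(-115)·(-0.08) − (-40)·(-0.09)] / -5450 = -0.001028
Flow direction (−∇h) has components (-0.001229 E, +0.001028 N).
Azimuth = atan2(E, N) = atan2(-0.001229, +0.001028) = 309.9° ≈ 310°.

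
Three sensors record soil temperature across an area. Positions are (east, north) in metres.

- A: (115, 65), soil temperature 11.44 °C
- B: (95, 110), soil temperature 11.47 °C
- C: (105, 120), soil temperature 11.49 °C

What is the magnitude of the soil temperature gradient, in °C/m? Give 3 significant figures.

0.00142 °C/m

Taking A as reference: B−A = (-20, 45, +0.03); C−A = (-10, 55, +0.05).
Determinant of the coordinate differences = (-20)·55 − (-10)·45 = -650.
∂T/∂x = [(+0.03)·55 − (+0.05)·45] / -650 = +0.0009231
∂T/∂y = [(-20)·(+0.05) − (-10)·(+0.03)] / -650 = +0.001077
|∇f| = √(0.0009231² + 0.001077²) = 0.001418 °C/m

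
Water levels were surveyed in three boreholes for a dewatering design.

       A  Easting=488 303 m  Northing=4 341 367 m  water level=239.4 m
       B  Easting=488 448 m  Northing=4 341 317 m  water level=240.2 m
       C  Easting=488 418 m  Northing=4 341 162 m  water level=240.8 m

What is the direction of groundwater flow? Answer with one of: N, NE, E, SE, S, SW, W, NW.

NW

Taking A as reference: B−A = (145, -50, +0.8); C−A = (115, -205, +1.4).
Solve a·Δx + b·Δy = Δh: det = 145·(-205) − 115·(-50) = -23975.
∂h/∂x = [(+0.8)·(-205) − (+1.4)·(-50)] / -23975 = +0.003921
∂h/∂y = [145·(+1.4) − 115·(+0.8)] / -23975 = -0.004630
Flow = −∇h = (-0.003921 east, +0.004630 north), which points northwest.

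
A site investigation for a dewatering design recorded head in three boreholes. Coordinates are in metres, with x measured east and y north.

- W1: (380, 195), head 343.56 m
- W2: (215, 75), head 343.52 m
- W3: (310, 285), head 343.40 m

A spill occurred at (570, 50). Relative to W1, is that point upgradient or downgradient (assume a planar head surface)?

upgradient

Taking W1 as reference: W2−W1 = (-165, -120, -0.04); W3−W1 = (-70, 90, -0.16).
Solve a·Δx + b·Δy = Δh: det = (-165)·90 − (-70)·(-120) = -23250.
∂h/∂x = [(-0.04)·90 − (-0.16)·(-120)] / -23250 = +0.0009806
∂h/∂y = [(-165)·(-0.16) − (-70)·(-0.04)] / -23250 = -0.001015
Head at (570, 50) = 343.56 + (+0.0009806)·(190) + (-0.001015)·(-145) = 343.89 m.
That is higher than the 343.56 m at W1, so the point is upgradient.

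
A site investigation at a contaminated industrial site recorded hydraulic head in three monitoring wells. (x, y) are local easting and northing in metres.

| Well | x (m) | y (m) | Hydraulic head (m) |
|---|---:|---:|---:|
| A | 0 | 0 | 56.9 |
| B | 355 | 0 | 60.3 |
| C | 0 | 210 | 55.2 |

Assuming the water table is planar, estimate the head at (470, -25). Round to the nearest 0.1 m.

∂h/∂x = (60.3 − 56.9) / (355 − 0) = +0.009577
∂h/∂y = (55.2 − 56.9) / (210 − 0) = -0.008095
h(470, -25) = 56.9 + (+0.009577)·(470) + (-0.008095)·(-25) = 56.9 +4.501 +0.202 = 61.604 m.

61.6 m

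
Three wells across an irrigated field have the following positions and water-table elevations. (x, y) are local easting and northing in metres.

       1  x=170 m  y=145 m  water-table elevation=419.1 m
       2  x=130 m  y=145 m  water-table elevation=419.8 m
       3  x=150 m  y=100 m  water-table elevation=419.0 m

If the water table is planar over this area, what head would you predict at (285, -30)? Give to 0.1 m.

415.3 m

Three-point gradient (reference 1): Δ to 2 = (-40, 0, +0.7), Δ to 3 = (-20, -45, -0.1).
∂h/∂x = -0.01750, ∂h/∂y = +0.01000 (det = 1800).
h(285, -30) = 419.1 + (-0.01750)·(115) + (+0.01000)·(-175) = 419.1 -2.012 -1.750 = 415.338 m.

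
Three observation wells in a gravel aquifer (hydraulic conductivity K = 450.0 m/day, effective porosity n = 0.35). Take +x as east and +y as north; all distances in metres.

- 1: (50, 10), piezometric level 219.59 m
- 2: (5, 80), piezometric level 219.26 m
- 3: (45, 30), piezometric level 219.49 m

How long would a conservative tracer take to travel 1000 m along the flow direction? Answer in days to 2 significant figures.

Differences from 1: to 2 (Δx, Δy, Δh) = (-45, 70, -0.33); to 3 = (-5, 20, -0.10).
Solve a·Δx + b·Δy = Δh: det = (-45)·20 − (-5)·70 = -550.
∂h/∂x = [(-0.33)·20 − (-0.10)·70] / -550 = -0.0007273
∂h/∂y = [(-45)·(-0.10) − (-5)·(-0.33)] / -550 = -0.005182
|∇h| = √(-0.0007273² + -0.005182²) = 0.005233
Seepage velocity v = K·i/n = 450.0 × 0.005233 / 0.35 = 6.728 m/day.
t = 1000 / 6.728 = 148.6 days.

150 days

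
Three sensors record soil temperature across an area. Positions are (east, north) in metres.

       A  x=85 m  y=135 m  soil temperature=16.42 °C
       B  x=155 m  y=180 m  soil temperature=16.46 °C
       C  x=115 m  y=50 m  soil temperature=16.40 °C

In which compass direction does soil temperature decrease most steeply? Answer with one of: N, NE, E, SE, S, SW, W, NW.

With T = a·x + b·y + c and A as origin, the differences give:
  70·a + 45·b = +0.04
  30·a + (-85)·b = -0.02
Eliminate b (×(-85) and ×45, subtract): -7300·a = -2.500 → a = ∂T/∂x = +0.0003425
Back-substitute: b = ∂T/∂y = +0.0003562.
Steepest decrease is along −∇f = (-0.0003425 E, -0.0003562 N) → southwest.

SW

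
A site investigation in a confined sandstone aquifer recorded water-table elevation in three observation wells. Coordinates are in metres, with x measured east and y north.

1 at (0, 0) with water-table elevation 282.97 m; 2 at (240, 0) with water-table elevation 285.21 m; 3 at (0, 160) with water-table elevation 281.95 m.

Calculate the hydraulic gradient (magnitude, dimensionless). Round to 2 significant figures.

∂h/∂x = (285.21 − 282.97) / (240 − 0) = +0.009333
∂h/∂y = (281.95 − 282.97) / (160 − 0) = -0.006375
|∇h| = √(0.009333² + -0.006375²) = 0.0113

0.011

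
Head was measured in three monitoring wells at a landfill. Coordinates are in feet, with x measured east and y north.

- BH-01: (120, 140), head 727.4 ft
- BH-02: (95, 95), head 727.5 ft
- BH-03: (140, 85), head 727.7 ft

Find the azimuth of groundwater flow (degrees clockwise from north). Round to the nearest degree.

320°

Differences from BH-01: to BH-02 (Δx, Δy, Δh) = (-25, -45, +0.1); to BH-03 = (20, -55, +0.3).
Solve a·Δx + b·Δy = Δh: det = (-25)·(-55) − 20·(-45) = 2275.
∂h/∂x = [(+0.1)·(-55) − (+0.3)·(-45)] / 2275 = +0.003516
∂h/∂y = [(-25)·(+0.3) − 20·(+0.1)] / 2275 = -0.004176
Flow direction (−∇h) has components (-0.003516 E, +0.004176 N).
Azimuth = atan2(E, N) = atan2(-0.003516, +0.004176) = 319.9° ≈ 320°.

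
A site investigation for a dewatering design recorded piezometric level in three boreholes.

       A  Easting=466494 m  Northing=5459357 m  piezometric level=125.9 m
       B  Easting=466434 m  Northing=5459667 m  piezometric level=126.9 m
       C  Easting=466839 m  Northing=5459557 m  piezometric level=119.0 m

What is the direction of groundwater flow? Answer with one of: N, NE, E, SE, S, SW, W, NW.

Differences from A: to B (Δx, Δy, Δh) = (-60, 310, +1.0); to C = (345, 200, -6.9).
Determinant of the coordinate differences = (-60)·200 − 345·310 = -118950.
∂h/∂x = [(+1.0)·200 − (-6.9)·310] / -118950 = -0.01966
∂h/∂y = [(-60)·(-6.9) − 345·(+1.0)] / -118950 = -0.0005801
Flow = −∇h = (+0.01966 east, +0.0005801 north), which points east.

E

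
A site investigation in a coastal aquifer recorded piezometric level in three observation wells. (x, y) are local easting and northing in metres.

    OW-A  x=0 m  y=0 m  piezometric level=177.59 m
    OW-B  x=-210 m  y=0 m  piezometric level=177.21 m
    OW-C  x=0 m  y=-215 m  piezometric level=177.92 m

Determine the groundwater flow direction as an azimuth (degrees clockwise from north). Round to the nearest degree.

310°

∂h/∂x = (177.21 − 177.59) / (-210 − 0) = +0.001810
∂h/∂y = (177.92 − 177.59) / (-215 − 0) = -0.001535
Flow direction (−∇h) has components (-0.001810 E, +0.001535 N).
Azimuth = atan2(E, N) = atan2(-0.001810, +0.001535) = 310.3° ≈ 310°.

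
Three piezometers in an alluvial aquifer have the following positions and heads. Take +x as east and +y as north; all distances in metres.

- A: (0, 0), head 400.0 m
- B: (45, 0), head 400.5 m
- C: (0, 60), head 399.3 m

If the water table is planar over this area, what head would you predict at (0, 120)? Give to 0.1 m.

∂h/∂x = (400.5 − 400.0) / (45 − 0) = +0.01111
∂h/∂y = (399.3 − 400.0) / (60 − 0) = -0.01167
h(0, 120) = 400.0 + (+0.01111)·(0) + (-0.01167)·(120) = 400.0 +0.000 -1.400 = 398.600 m.

398.6 m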